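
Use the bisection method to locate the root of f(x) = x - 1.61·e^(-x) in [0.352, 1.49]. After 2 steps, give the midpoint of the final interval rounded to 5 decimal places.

f(0.352000) = -0.780281, f(1.490000) = 1.127150 (opposite signs)
step 1: m = 0.921000, f(m) = 0.280026 > 0 → root in [0.352000, 0.921000]
step 2: m = 0.636500, f(m) = -0.215417 < 0 → root in [0.636500, 0.921000]
Midpoint of [0.636500, 0.921000] = 0.778750

0.77875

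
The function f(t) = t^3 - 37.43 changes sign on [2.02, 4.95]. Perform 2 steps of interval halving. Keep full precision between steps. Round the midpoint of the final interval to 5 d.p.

f(2.020000) = -29.187592, f(4.950000) = 83.857375 (opposite signs)
step 1: m = 3.485000, f(m) = 4.896109 > 0 → root in [2.020000, 3.485000]
step 2: m = 2.752500, f(m) = -16.576355 < 0 → root in [2.752500, 3.485000]
Midpoint of [2.752500, 3.485000] = 3.118750

3.11875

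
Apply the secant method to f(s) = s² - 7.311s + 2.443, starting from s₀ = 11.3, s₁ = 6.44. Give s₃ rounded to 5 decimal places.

6.97915

f(s_0) = 47.518700, f(s_1) = -3.166240
s_2 = 6.440000 - (-3.166240)·(6.440000 - 11.300000)/(-3.166240 - (47.518700)) = 6.743600; f(s_2) = -1.383321
s_3 = 6.743600 - (-1.383321)·(6.743600 - 6.440000)/(-1.383321 - (-3.166240)) = 6.979155; f(s_3) = 0.127001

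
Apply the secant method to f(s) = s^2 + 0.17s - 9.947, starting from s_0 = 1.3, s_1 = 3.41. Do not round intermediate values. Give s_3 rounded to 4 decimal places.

3.0636

Secant update: s_(k+1) = s_k − f(s_k)·(s_k − s_(k-1))/(f(s_k) − f(s_(k-1))).
f(s_0) = -8.036000, f(s_1) = 2.260800
s_2 = 3.410000 - (2.260800)·(3.410000 - 1.300000)/(2.260800 - (-8.036000)) = 2.946721; f(s_2) = -0.762891
s_3 = 2.946721 - (-0.762891)·(2.946721 - 3.410000)/(-0.762891 - (2.260800)) = 3.063609; f(s_3) = -0.040489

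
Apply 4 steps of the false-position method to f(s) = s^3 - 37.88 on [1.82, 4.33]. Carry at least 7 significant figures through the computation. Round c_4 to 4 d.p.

3.3511

f(1.820000) = -31.851432, f(4.330000) = 43.302737
step 1: c = 2.883775, f(c) = -13.898081 < 0 → new bracket [2.883775, 4.330000]
step 2: c = 3.235164, f(c) = -4.019850 < 0 → new bracket [3.235164, 4.330000]
step 3: c = 3.328166, f(c) = -1.014956 < 0 → new bracket [3.328166, 4.330000]
step 4: c = 3.351109, f(c) = -0.247263 < 0 → new bracket [3.351109, 4.330000]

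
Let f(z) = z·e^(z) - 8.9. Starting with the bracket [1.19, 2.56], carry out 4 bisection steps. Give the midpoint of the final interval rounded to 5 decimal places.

1.66094

f(1.190000) = -4.988373, f(2.560000) = 24.215692 (opposite signs)
step 1: m = 1.875000, f(m) = 3.326536 > 0 → root in [1.190000, 1.875000]
step 2: m = 1.532500, f(m) = -1.804928 < 0 → root in [1.532500, 1.875000]
step 3: m = 1.703750, f(m) = 0.461277 > 0 → root in [1.532500, 1.703750]
step 4: m = 1.618125, f(m) = -0.738785 < 0 → root in [1.618125, 1.703750]
Midpoint of [1.618125, 1.703750] = 1.660937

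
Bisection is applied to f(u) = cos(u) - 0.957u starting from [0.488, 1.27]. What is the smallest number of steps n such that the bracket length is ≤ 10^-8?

27

Initial width b − a = 1.27 − 0.488 = 0.782000.
After n steps the width is (b−a)/2^n; need (b−a)/2^n ≤ 10^-8.
So n ≥ log₂(0.782000/10^-8) = log₂(78200000.0000) ≈ 26.2207.
Hence n = 27.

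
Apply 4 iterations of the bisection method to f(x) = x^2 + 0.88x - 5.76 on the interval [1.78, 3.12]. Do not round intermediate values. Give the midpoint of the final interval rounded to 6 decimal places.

1.989375

f(1.780000) = -1.025200, f(3.120000) = 6.720000 (opposite signs)
step 1: m = 2.450000, f(m) = 2.398500 > 0 → root in [1.780000, 2.450000]
step 2: m = 2.115000, f(m) = 0.574425 > 0 → root in [1.780000, 2.115000]
step 3: m = 1.947500, f(m) = -0.253444 < 0 → root in [1.947500, 2.115000]
step 4: m = 2.031250, f(m) = 0.153477 > 0 → root in [1.947500, 2.031250]
Midpoint of [1.947500, 2.031250] = 1.989375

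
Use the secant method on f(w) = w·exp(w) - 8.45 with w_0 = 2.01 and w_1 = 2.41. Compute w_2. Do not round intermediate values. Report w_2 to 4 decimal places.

f(w_0) = 6.551268, f(w_1) = 18.382846
w_2 = 2.410000 - (18.382846)·(2.410000 - 2.010000)/(18.382846 - (6.551268)) = 1.788516; f(w_2) = 2.246344

1.7885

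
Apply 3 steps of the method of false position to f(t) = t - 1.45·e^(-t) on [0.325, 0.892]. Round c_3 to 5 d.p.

f(0.325000) = -0.722665, f(0.892000) = 0.297739
step 1: c = 0.726558, f(c) = 0.025380 > 0 → new bracket [0.325000, 0.726558]
step 2: c = 0.712933, f(c) = 0.002137 > 0 → new bracket [0.325000, 0.712933]
step 3: c = 0.711789, f(c) = 0.000180 > 0 → new bracket [0.325000, 0.711789]

0.71179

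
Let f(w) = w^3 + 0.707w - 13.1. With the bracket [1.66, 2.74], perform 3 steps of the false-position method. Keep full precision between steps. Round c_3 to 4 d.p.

f(1.660000) = -7.352084, f(2.740000) = 9.408004
step 1: c = 2.133759, f(c) = -1.876575 < 0 → new bracket [2.133759, 2.740000]
step 2: c = 2.234575, f(c) = -0.362202 < 0 → new bracket [2.234575, 2.740000]
step 3: c = 2.253312, f(c) = -0.065912 < 0 → new bracket [2.253312, 2.740000]

2.2533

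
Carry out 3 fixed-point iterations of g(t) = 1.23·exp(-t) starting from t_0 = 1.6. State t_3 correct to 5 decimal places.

0.47118

t_1 = g(1.600000) = 0.248333
t_2 = g(0.248333) = 0.959523
t_3 = g(0.959523) = 0.471183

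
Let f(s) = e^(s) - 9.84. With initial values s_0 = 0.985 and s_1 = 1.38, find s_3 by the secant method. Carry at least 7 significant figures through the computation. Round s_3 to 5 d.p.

1.91069

f(s_0) = -7.162188, f(s_1) = -5.865098
s_2 = 1.380000 - (-5.865098)·(1.380000 - 0.985000)/(-5.865098 - (-7.162188)) = 3.166086; f(s_2) = 13.874484
s_3 = 3.166086 - (13.874484)·(3.166086 - 1.380000)/(13.874484 - (-5.865098)) = 1.910689; f(s_3) = -3.082260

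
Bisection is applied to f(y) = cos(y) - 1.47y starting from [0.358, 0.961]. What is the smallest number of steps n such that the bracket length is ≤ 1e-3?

Initial width b − a = 0.961 − 0.358 = 0.603000.
After n steps the width is (b−a)/2^n; need (b−a)/2^n ≤ 1e-3.
So n ≥ log₂(0.603000/1e-3) = log₂(603.0000) ≈ 9.2360.
Hence n = 10.

10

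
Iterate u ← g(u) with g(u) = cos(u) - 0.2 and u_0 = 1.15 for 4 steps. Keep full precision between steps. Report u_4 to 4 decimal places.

u_1 = g(1.150000) = 0.208487
u_2 = g(0.208487) = 0.778345
u_3 = g(0.778345) = 0.512076
u_4 = g(0.512076) = 0.671729

0.6717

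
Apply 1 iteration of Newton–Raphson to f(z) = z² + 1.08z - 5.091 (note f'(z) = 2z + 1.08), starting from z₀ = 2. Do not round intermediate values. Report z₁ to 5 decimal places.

Newton update: z ← z − f(z)/f'(z).
z_0 = 2.000000: f = 1.069000, f' = 5.080000 → z_1 = 2.000000 - (1.069000)/(5.080000) = 1.789567

1.78957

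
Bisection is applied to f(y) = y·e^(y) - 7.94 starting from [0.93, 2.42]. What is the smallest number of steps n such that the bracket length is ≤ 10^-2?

8

Initial width b − a = 2.42 − 0.93 = 1.490000.
After n steps the width is (b−a)/2^n; need (b−a)/2^n ≤ 10^-2.
So n ≥ log₂(1.490000/10^-2) = log₂(149.0000) ≈ 7.2192.
Hence n = 8.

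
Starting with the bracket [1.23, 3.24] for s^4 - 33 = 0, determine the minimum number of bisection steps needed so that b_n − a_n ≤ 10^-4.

Initial width b − a = 3.24 − 1.23 = 2.010000.
After n steps the width is (b−a)/2^n; need (b−a)/2^n ≤ 10^-4.
So n ≥ log₂(2.010000/10^-4) = log₂(20100.0000) ≈ 14.2949.
Hence n = 15.

15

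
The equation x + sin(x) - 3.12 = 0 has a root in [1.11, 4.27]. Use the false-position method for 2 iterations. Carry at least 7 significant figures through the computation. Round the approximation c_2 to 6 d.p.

f(1.110000) = -1.114301, f(4.270000) = 0.246268
step 1: c = 3.698028, f(c) = 0.049865 > 0 → new bracket [1.110000, 3.698028]
step 2: c = 3.587173, f(c) = 0.036191 > 0 → new bracket [1.110000, 3.587173]

3.587173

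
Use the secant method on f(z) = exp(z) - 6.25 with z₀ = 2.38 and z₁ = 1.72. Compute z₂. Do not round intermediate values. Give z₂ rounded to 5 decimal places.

f(z_0) = 4.554903, f(z_1) = -0.665472
z_2 = 1.720000 - (-0.665472)·(1.720000 - 2.380000)/(-0.665472 - (4.554903)) = 1.804134; f(z_2) = -0.175291

1.80413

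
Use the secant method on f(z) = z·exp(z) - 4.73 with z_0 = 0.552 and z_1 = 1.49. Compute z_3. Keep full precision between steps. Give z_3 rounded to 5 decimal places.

1.27924

f(z_0) = -3.771329, f(z_1) = 1.881272
z_2 = 1.490000 - (1.881272)·(1.490000 - 0.552000)/(1.881272 - (-3.771329)) = 1.177819; f(z_2) = -0.905285
z_3 = 1.177819 - (-0.905285)·(1.177819 - 1.490000)/(-0.905285 - (1.881272)) = 1.279239; f(z_3) = -0.132536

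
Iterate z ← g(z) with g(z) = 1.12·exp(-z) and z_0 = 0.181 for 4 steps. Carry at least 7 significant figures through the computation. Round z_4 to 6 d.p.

0.544398

z_1 = g(0.181000) = 0.934568
z_2 = g(0.934568) = 0.439886
z_3 = g(0.439886) = 0.721403
z_4 = g(0.721403) = 0.544398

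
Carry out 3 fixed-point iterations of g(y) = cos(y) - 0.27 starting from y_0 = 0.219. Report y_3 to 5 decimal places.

y_1 = g(0.219000) = 0.706115
y_2 = g(0.706115) = 0.490888
y_3 = g(0.490888) = 0.611914

0.61191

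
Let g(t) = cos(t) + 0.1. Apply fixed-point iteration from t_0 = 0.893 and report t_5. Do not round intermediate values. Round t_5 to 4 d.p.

0.7798

t_1 = g(0.893000) = 0.727078
t_2 = g(0.727078) = 0.847120
t_3 = g(0.847120) = 0.762144
t_4 = g(0.762144) = 0.823357
t_5 = g(0.823357) = 0.779763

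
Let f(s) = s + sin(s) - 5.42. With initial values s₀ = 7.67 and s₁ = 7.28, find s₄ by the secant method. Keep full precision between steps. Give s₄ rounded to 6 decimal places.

Secant update: s_(k+1) = s_k − f(s_k)·(s_k − s_(k-1))/(f(s_k) − f(s_(k-1))).
f(s_0) = 3.233123, f(s_1) = 2.699746
s_2 = 7.280000 - (2.699746)·(7.280000 - 7.670000)/(2.699746 - (3.233123)) = 5.305974; f(s_2) = -0.942967
s_3 = 5.305974 - (-0.942967)·(5.305974 - 7.280000)/(-0.942967 - (2.699746)) = 5.816978; f(s_3) = -0.052523
s_4 = 5.816978 - (-0.052523)·(5.816978 - 5.305974)/(-0.052523 - (-0.942967)) = 5.847120; f(s_4) = 0.004744

5.847120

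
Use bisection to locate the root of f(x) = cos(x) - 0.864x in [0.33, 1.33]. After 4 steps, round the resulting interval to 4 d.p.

[0.7675, 0.8300]

f(0.330000) = 0.660922, f(1.330000) = -0.910644 (opposite signs)
step 1: m = 0.830000, f(m) = -0.042244 < 0 → root in [0.330000, 0.830000]
step 2: m = 0.580000, f(m) = 0.335343 > 0 → root in [0.580000, 0.830000]
step 3: m = 0.705000, f(m) = 0.152492 > 0 → root in [0.705000, 0.830000]
step 4: m = 0.767500, f(m) = 0.056529 > 0 → root in [0.767500, 0.830000]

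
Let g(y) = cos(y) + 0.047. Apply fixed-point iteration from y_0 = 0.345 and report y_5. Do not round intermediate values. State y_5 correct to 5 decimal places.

0.81896

y_1 = g(0.345000) = 0.988075
y_2 = g(0.988075) = 0.597298
y_3 = g(0.597298) = 0.873858
y_4 = g(0.873858) = 0.688873
y_5 = g(0.688873) = 0.818963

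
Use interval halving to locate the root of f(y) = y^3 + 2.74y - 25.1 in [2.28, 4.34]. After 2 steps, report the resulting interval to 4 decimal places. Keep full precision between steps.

f(2.280000) = -7.000448, f(4.340000) = 68.538104 (opposite signs)
step 1: m = 3.310000, f(m) = 20.234091 > 0 → root in [2.280000, 3.310000]
step 2: m = 2.795000, f(m) = 4.392910 > 0 → root in [2.280000, 2.795000]

[2.2800, 2.7950]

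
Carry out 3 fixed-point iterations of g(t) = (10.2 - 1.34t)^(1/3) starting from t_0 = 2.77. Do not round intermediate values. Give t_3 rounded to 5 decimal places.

t_1 = g(2.770000) = 1.865126
t_2 = g(1.865126) = 1.974743
t_3 = g(1.974743) = 1.962107

1.96211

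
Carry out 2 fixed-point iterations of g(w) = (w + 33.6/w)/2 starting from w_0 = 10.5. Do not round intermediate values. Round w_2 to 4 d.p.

w_1 = g(10.500000) = 6.850000
w_2 = g(6.850000) = 5.877555

5.8776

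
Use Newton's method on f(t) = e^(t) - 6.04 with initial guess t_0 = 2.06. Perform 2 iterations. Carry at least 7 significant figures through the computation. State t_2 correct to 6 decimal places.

f'(t) = e^(t)
t_0 = 2.060000: f = 1.805970, f' = 7.845970 → t_1 = 2.060000 - (1.805970)/(7.845970) = 1.829822
t_1 = 1.829822: f = 0.192777, f' = 6.232777 → t_2 = 1.829822 - (0.192777)/(6.232777) = 1.798892

1.798892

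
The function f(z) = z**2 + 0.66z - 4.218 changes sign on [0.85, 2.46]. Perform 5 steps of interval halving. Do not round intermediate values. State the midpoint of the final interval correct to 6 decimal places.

f(0.850000) = -2.934500, f(2.460000) = 3.457200 (opposite signs)
step 1: m = 1.655000, f(m) = -0.386675 < 0 → root in [1.655000, 2.460000]
step 2: m = 2.057500, f(m) = 1.373256 > 0 → root in [1.655000, 2.057500]
step 3: m = 1.856250, f(m) = 0.452789 > 0 → root in [1.655000, 1.856250]
step 4: m = 1.755625, f(m) = 0.022932 > 0 → root in [1.655000, 1.755625]
step 5: m = 1.705313, f(m) = -0.184403 < 0 → root in [1.705313, 1.755625]
Midpoint of [1.705313, 1.755625] = 1.730469

1.730469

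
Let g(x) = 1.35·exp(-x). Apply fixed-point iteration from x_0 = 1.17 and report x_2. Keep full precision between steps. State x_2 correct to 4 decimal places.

0.8879

x_1 = g(1.170000) = 0.418995
x_2 = g(0.418995) = 0.887905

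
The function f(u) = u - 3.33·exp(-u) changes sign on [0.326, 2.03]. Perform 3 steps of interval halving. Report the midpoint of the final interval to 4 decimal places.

f(0.326000) = -2.077611, f(2.030000) = 1.592653 (opposite signs)
step 1: m = 1.178000, f(m) = 0.152713 > 0 → root in [0.326000, 1.178000]
step 2: m = 0.752000, f(m) = -0.817838 < 0 → root in [0.752000, 1.178000]
step 3: m = 0.965000, f(m) = -0.303674 < 0 → root in [0.965000, 1.178000]
Midpoint of [0.965000, 1.178000] = 1.071500

1.0715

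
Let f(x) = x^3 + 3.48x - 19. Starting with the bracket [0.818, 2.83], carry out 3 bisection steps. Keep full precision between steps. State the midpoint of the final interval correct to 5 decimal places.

2.20125

f(0.818000) = -15.606017, f(2.830000) = 13.513587 (opposite signs)
step 1: m = 1.824000, f(m) = -6.584076 < 0 → root in [1.824000, 2.830000]
step 2: m = 2.327000, f(m) = 1.698500 > 0 → root in [1.824000, 2.327000]
step 3: m = 2.075500, f(m) = -2.836628 < 0 → root in [2.075500, 2.327000]
Midpoint of [2.075500, 2.327000] = 2.201250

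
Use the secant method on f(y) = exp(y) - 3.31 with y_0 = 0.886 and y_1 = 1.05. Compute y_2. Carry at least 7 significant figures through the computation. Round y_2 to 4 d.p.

Secant update: y_(k+1) = y_k − f(y_k)·(y_k − y_(k-1))/(f(y_k) − f(y_(k-1))).
f(y_0) = -0.884591, f(y_1) = -0.452349
y_2 = 1.050000 - (-0.452349)·(1.050000 - 0.886000)/(-0.452349 - (-0.884591)) = 1.221629; f(y_2) = 0.082709

1.2216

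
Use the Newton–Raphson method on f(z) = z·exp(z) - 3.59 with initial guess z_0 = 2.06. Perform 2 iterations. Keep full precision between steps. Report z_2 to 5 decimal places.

1.23516

f'(z) = (z + 1)·exp(z)
z_0 = 2.060000: f = 12.572698, f' = 24.008668 → z_1 = 2.060000 - (12.572698)/(24.008668) = 1.536327
z_1 = 1.536327: f = 3.550059, f' = 11.787546 → z_2 = 1.536327 - (3.550059)/(11.787546) = 1.235156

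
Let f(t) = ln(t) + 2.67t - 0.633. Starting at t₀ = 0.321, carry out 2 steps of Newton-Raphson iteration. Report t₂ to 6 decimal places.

0.497937

Newton update: t ← t − f(t)/f'(t).
f'(t) = 1/t + 2.67
t_0 = 0.321000: f = -0.912244, f' = 5.785265 → t_1 = 0.321000 - (-0.912244)/(5.785265) = 0.478684
t_1 = 0.478684: f = -0.091628, f' = 4.759060 → t_2 = 0.478684 - (-0.091628)/(4.759060) = 0.497937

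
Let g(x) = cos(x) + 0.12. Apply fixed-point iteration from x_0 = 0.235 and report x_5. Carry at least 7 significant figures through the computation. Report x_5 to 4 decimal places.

x_1 = g(0.235000) = 1.092514
x_2 = g(1.092514) = 0.580255
x_3 = g(0.580255) = 0.956323
x_4 = g(0.956323) = 0.696528
x_5 = g(0.696528) = 0.887074

0.8871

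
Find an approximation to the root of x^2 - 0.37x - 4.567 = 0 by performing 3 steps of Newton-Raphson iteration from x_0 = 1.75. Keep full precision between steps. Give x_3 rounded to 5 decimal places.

f'(x) = 2x - 0.37
x_0 = 1.750000: f = -2.152000, f' = 3.130000 → x_1 = 1.750000 - (-2.152000)/(3.130000) = 2.437540
x_1 = 2.437540: f = 0.472711, f' = 4.505080 → x_2 = 2.437540 - (0.472711)/(4.505080) = 2.332611
x_2 = 2.332611: f = 0.011010, f' = 4.295223 → x_3 = 2.332611 - (0.011010)/(4.295223) = 2.330048

2.33005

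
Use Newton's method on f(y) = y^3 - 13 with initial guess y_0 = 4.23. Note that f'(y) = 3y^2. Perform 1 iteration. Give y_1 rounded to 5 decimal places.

y_0 = 4.230000: f = 62.686967, f' = 53.678700 → y_1 = 4.230000 - (62.686967)/(53.678700) = 3.062182

3.06218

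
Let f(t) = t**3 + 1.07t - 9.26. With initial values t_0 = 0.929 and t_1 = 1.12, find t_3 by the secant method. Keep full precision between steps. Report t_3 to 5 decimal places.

f(t_0) = -7.464205, f(t_1) = -6.656672
t_2 = 1.120000 - (-6.656672)·(1.120000 - 0.929000)/(-6.656672 - (-7.464205)) = 2.694455; f(t_2) = 13.185050
t_3 = 2.694455 - (13.185050)·(2.694455 - 1.120000)/(13.185050 - (-6.656672)) = 1.648212; f(t_3) = -3.018878

1.64821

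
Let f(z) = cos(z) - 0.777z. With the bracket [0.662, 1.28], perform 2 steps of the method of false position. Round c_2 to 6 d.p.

0.848614

f(0.662000) = 0.274390, f(1.280000) = -0.707845
step 1: c = 0.834640, f(c) = 0.022929 > 0 → new bracket [0.834640, 1.280000]
step 2: c = 0.848614, f(c) = 0.001651 > 0 → new bracket [0.848614, 1.280000]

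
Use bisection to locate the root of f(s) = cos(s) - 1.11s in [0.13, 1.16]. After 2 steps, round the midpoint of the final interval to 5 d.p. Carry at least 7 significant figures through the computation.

0.77375

f(0.130000) = 0.847262, f(1.160000) = -0.888260 (opposite signs)
step 1: m = 0.645000, f(m) = 0.083150 > 0 → root in [0.645000, 1.160000]
step 2: m = 0.902500, f(m) = -0.382125 < 0 → root in [0.645000, 0.902500]
Midpoint of [0.645000, 0.902500] = 0.773750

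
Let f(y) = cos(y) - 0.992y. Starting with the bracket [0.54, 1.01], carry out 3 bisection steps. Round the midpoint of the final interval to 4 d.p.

f(0.540000) = 0.322029, f(1.010000) = -0.470059 (opposite signs)
step 1: m = 0.775000, f(m) = -0.054379 < 0 → root in [0.540000, 0.775000]
step 2: m = 0.657500, f(m) = 0.139283 > 0 → root in [0.657500, 0.775000]
step 3: m = 0.716250, f(m) = 0.043753 > 0 → root in [0.716250, 0.775000]
Midpoint of [0.716250, 0.775000] = 0.745625

0.7456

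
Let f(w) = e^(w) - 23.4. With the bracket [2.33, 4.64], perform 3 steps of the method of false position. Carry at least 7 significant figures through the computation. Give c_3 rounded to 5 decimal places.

2.98214

False-position update: c = (a·f(b) − b·f(a))/(f(b) − f(a)); replace the endpoint whose sign matches f(c).
f(2.330000) = -13.122058, f(4.640000) = 80.144348
step 1: c = 2.655004, f(c) = -9.174957 < 0 → new bracket [2.655004, 4.640000]
step 2: c = 2.858905, f(c) = -5.957591 < 0 → new bracket [2.858905, 4.640000]
step 3: c = 2.982143, f(c) = -3.669955 < 0 → new bracket [2.982143, 4.640000]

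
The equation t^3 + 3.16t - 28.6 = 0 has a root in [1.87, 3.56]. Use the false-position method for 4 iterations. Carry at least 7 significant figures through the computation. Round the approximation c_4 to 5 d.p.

f(1.870000) = -16.151597, f(3.560000) = 27.767616
step 1: c = 2.491509, f(c) = -5.260491 < 0 → new bracket [2.491509, 3.560000]
step 2: c = 2.661691, f(c) = -1.332038 < 0 → new bracket [2.661691, 3.560000]
step 3: c = 2.702811, f(c) = -0.314568 < 0 → new bracket [2.702811, 3.560000]
step 4: c = 2.712413, f(c) = -0.073045 < 0 → new bracket [2.712413, 3.560000]

2.71241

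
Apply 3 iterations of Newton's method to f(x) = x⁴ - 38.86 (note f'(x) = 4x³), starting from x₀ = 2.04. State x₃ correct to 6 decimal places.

2.496924

x_0 = 2.040000: f = -21.541085, f' = 33.958656 → x_1 = 2.040000 - (-21.541085)/(33.958656) = 2.674333
x_1 = 2.674333: f = 12.291895, f' = 76.507901 → x_2 = 2.674333 - (12.291895)/(76.507901) = 2.513671
x_2 = 2.513671: f = 1.063966, f' = 63.530935 → x_3 = 2.513671 - (1.063966)/(63.530935) = 2.496924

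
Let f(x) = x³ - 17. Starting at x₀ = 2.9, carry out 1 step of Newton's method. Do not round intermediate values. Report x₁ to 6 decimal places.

Newton update: x ← x − f(x)/f'(x).
f'(x) = 3x²
x_0 = 2.900000: f = 7.389000, f' = 25.230000 → x_1 = 2.900000 - (7.389000)/(25.230000) = 2.607134

2.607134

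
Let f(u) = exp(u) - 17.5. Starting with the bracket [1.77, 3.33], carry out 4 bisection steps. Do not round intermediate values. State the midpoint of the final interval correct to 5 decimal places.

2.89125

f(1.770000) = -11.629147, f(3.330000) = 10.438342 (opposite signs)
step 1: m = 2.550000, f(m) = -4.692896 < 0 → root in [2.550000, 3.330000]
step 2: m = 2.940000, f(m) = 1.415846 > 0 → root in [2.550000, 2.940000]
step 3: m = 2.745000, f(m) = -1.935386 < 0 → root in [2.745000, 2.940000]
step 4: m = 2.842500, f(m) = -0.341392 < 0 → root in [2.842500, 2.940000]
Midpoint of [2.842500, 2.940000] = 2.891250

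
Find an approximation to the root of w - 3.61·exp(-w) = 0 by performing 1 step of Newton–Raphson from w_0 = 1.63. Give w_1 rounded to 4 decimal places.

f'(w) = 1 + 3.61·exp(-w)
w_0 = 1.630000: f = 0.922694, f' = 1.707306 → w_1 = 1.630000 - (0.922694)/(1.707306) = 1.089561

1.0896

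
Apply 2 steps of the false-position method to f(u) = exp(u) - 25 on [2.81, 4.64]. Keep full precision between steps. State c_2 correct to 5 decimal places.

f(2.810000) = -8.390082, f(4.640000) = 78.544348
step 1: c = 2.986614, f(c) = -5.181534 < 0 → new bracket [2.986614, 4.640000]
step 2: c = 3.088937, f(c) = -3.046270 < 0 → new bracket [3.088937, 4.640000]

3.08894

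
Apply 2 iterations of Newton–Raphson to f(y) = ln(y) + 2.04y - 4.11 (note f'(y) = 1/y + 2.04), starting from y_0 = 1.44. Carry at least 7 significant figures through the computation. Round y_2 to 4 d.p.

1.7425

y_0 = 1.440000: f = -0.807757, f' = 2.734444 → y_1 = 1.440000 - (-0.807757)/(2.734444) = 1.735401
y_1 = 1.735401: f = -0.018544, f' = 2.616236 → y_2 = 1.735401 - (-0.018544)/(2.616236) = 1.742489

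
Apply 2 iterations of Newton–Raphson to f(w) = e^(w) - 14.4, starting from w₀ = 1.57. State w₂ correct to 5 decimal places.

f'(w) = e^(w)
w_0 = 1.570000: f = -9.593352, f' = 4.806648 → w_1 = 1.570000 - (-9.593352)/(4.806648) = 3.565851
w_1 = 3.565851: f = 20.969527, f' = 35.369527 → w_2 = 3.565851 - (20.969527)/(35.369527) = 2.972981

2.97298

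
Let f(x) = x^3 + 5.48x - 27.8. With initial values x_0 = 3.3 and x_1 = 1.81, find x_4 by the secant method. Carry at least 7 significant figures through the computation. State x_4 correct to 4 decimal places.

Secant update: x_(k+1) = x_k − f(x_k)·(x_k − x_(k-1))/(f(x_k) − f(x_(k-1))).
f(x_0) = 26.221000, f(x_1) = -11.951459
x_2 = 1.810000 - (-11.951459)·(1.810000 - 3.300000)/(-11.951459 - (26.221000)) = 2.276506; f(x_2) = -3.526805
x_3 = 2.276506 - (-3.526805)·(2.276506 - 1.810000)/(-3.526805 - (-11.951459)) = 2.471799; f(x_3) = 0.847625
x_4 = 2.471799 - (0.847625)·(2.471799 - 2.276506)/(0.847625 - (-3.526805)) = 2.433957; f(x_4) = -0.042793

2.4340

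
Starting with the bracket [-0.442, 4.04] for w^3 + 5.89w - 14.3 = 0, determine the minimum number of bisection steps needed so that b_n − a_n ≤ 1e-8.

Initial width b − a = 4.04 − -0.442 = 4.482000.
After n steps the width is (b−a)/2^n; need (b−a)/2^n ≤ 1e-8.
So n ≥ log₂(4.482000/1e-8) = log₂(448200000.0000) ≈ 28.7396.
Hence n = 29.

29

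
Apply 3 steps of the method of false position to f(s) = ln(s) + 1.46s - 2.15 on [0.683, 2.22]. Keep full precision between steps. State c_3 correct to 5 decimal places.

1.29624

f(0.683000) = -1.534080, f(2.220000) = 1.888707
step 1: c = 1.371878, f(c) = 0.169122 > 0 → new bracket [0.683000, 1.371878]
step 2: c = 1.303475, f(c) = 0.018106 > 0 → new bracket [0.683000, 1.303475]
step 3: c = 1.296237, f(c) = 0.001971 > 0 → new bracket [0.683000, 1.296237]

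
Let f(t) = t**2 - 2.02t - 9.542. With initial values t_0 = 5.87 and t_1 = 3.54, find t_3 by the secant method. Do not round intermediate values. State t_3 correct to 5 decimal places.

Secant update: t_(k+1) = t_k − f(t_k)·(t_k − t_(k-1))/(f(t_k) − f(t_(k-1))).
f(t_0) = 13.057500, f(t_1) = -4.161200
t_2 = 3.540000 - (-4.161200)·(3.540000 - 5.870000)/(-4.161200 - (13.057500)) = 4.103085; f(t_2) = -0.994924
t_3 = 4.103085 - (-0.994924)·(4.103085 - 3.540000)/(-0.994924 - (-4.161200)) = 4.280021; f(t_3) = 0.130936

4.28002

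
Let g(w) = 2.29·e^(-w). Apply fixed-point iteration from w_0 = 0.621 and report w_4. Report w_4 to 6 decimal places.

0.708545

w_1 = g(0.621000) = 1.230661
w_2 = g(1.230661) = 0.668907
w_3 = g(0.668907) = 1.173094
w_4 = g(1.173094) = 0.708545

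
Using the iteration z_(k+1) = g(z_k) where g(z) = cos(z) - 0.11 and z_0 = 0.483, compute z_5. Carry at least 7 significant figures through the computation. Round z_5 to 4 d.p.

z_1 = g(0.483000) = 0.775606
z_2 = g(0.775606) = 0.603997
z_3 = g(0.603997) = 0.713072
z_4 = g(0.713072) = 0.646356
z_5 = g(0.646356) = 0.688284

0.6883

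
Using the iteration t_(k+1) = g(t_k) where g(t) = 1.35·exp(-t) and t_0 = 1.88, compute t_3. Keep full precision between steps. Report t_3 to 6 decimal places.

t_1 = g(1.880000) = 0.205997
t_2 = g(0.205997) = 1.098678
t_3 = g(1.098678) = 0.449970

0.449970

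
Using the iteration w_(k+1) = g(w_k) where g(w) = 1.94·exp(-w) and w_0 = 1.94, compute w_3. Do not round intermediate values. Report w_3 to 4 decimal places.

w_1 = g(1.940000) = 0.278786
w_2 = g(0.278786) = 1.468002
w_3 = g(1.468002) = 0.446948

0.4469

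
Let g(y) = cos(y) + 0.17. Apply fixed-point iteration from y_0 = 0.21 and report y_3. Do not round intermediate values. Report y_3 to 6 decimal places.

1.006307

y_1 = g(0.210000) = 1.148031
y_2 = g(1.148031) = 0.580284
y_3 = g(0.580284) = 1.006307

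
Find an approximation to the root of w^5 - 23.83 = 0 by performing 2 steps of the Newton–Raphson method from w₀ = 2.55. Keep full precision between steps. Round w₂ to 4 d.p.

f'(w) = 5w⁴
w_0 = 2.550000: f = 83.990391, f' = 211.412531 → w_1 = 2.550000 - (83.990391)/(211.412531) = 2.152718
w_1 = 2.152718: f = 22.401259, f' = 107.378809 → w_2 = 2.152718 - (22.401259)/(107.378809) = 1.944099

1.9441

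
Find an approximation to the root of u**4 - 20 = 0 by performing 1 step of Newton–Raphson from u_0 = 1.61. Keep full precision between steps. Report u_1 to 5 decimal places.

Newton update: u ← u − f(u)/f'(u).
f'(u) = 4u**3
u_0 = 1.610000: f = -13.281018, f' = 16.693124 → u_1 = 1.610000 - (-13.281018)/(16.693124) = 2.405598

2.40560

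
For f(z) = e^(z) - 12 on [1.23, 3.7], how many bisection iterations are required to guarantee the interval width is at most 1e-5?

Initial width b − a = 3.7 − 1.23 = 2.470000.
After n steps the width is (b−a)/2^n; need (b−a)/2^n ≤ 1e-5.
So n ≥ log₂(2.470000/1e-5) = log₂(247000.0000) ≈ 17.9142.
Hence n = 18.

18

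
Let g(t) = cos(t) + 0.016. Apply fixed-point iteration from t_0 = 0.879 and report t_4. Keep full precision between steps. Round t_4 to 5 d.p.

t_1 = g(0.879000) = 0.653922
t_2 = g(0.653922) = 0.809704
t_3 = g(0.809704) = 0.705712
t_4 = g(0.705712) = 0.777150

0.77715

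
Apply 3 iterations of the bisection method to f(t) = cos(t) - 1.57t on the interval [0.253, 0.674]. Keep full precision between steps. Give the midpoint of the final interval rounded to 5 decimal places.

0.54244

f(0.253000) = 0.570956, f(0.674000) = -0.276849 (opposite signs)
step 1: m = 0.463500, f(m) = 0.166798 > 0 → root in [0.463500, 0.674000]
step 2: m = 0.568750, f(m) = -0.050363 < 0 → root in [0.463500, 0.568750]
step 3: m = 0.516125, f(m) = 0.059422 > 0 → root in [0.516125, 0.568750]
Midpoint of [0.516125, 0.568750] = 0.542438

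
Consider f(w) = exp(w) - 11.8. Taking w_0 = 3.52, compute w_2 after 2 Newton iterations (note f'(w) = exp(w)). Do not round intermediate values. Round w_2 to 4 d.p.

Newton update: w ← w − f(w)/f'(w).
w_0 = 3.520000: f = 21.984428, f' = 33.784428 → w_1 = 3.520000 - (21.984428)/(33.784428) = 2.869273
w_1 = 2.869273: f = 5.824207, f' = 17.624207 → w_2 = 2.869273 - (5.824207)/(17.624207) = 2.538807

2.5388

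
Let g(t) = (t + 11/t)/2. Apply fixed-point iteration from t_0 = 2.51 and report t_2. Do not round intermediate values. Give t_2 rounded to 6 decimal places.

3.319062

t_1 = g(2.510000) = 3.446235
t_2 = g(3.446235) = 3.319062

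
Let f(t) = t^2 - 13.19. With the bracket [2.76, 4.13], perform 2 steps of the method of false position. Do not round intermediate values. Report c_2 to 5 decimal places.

3.62772

False-position update: c = (a·f(b) − b·f(a))/(f(b) − f(a)); replace the endpoint whose sign matches f(c).
f(2.760000) = -5.572400, f(4.130000) = 3.866900
step 1: c = 3.568766, f(c) = -0.453907 < 0 → new bracket [3.568766, 4.130000]
step 2: c = 3.627725, f(c) = -0.029613 < 0 → new bracket [3.627725, 4.130000]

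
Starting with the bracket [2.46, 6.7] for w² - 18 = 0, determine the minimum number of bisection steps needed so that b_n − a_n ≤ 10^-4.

16

Initial width b − a = 6.7 − 2.46 = 4.240000.
After n steps the width is (b−a)/2^n; need (b−a)/2^n ≤ 10^-4.
So n ≥ log₂(4.240000/10^-4) = log₂(42400.0000) ≈ 15.3718.
Hence n = 16.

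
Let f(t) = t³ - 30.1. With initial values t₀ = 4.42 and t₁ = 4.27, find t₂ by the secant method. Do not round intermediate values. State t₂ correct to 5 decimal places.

3.42692

f(t_0) = 56.250888, f(t_1) = 47.754483
t_2 = 4.270000 - (47.754483)·(4.270000 - 4.420000)/(47.754483 - (56.250888)) = 3.426917; f(t_2) = 10.144900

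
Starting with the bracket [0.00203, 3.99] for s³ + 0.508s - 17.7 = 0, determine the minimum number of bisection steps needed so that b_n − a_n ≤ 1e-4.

16

Initial width b − a = 3.99 − 0.00203 = 3.987970.
After n steps the width is (b−a)/2^n; need (b−a)/2^n ≤ 1e-4.
So n ≥ log₂(3.987970/1e-4) = log₂(39879.7000) ≈ 15.2834.
Hence n = 16.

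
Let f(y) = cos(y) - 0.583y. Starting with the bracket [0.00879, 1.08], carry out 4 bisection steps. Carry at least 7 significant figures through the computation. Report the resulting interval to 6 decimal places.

[0.946099, 1.013049]

f(0.008790) = 0.994837, f(1.080000) = -0.158312 (opposite signs)
step 1: m = 0.544395, f(m) = 0.538058 > 0 → root in [0.544395, 1.080000]
step 2: m = 0.812198, f(m) = 0.214394 > 0 → root in [0.812198, 1.080000]
step 3: m = 0.946099, f(m) = 0.033276 > 0 → root in [0.946099, 1.080000]
step 4: m = 1.013049, f(m) = -0.061332 < 0 → root in [0.946099, 1.013049]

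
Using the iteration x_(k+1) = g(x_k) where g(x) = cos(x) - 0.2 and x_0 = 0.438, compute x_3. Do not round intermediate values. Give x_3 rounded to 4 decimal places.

0.6466

x_1 = g(0.438000) = 0.705602
x_2 = g(0.705602) = 0.561221
x_3 = g(0.561221) = 0.646606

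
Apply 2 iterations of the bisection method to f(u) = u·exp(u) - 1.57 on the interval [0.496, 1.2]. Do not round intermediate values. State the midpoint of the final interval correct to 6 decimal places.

f(0.496000) = -0.755499, f(1.200000) = 2.414140 (opposite signs)
step 1: m = 0.848000, f(m) = 0.410056 > 0 → root in [0.496000, 0.848000]
step 2: m = 0.672000, f(m) = -0.254123 < 0 → root in [0.672000, 0.848000]
Midpoint of [0.672000, 0.848000] = 0.760000

0.760000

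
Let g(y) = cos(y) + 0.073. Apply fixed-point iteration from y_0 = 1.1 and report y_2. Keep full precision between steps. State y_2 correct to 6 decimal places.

0.937523

y_1 = g(1.100000) = 0.526596
y_2 = g(0.526596) = 0.937523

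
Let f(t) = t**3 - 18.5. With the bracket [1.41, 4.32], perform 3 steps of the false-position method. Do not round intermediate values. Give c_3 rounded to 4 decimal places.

2.5031

f(1.410000) = -15.696779, f(4.320000) = 62.121568
step 1: c = 1.996978, f(c) = -10.536214 < 0 → new bracket [1.996978, 4.320000]
step 2: c = 2.333843, f(c) = -5.787977 < 0 → new bracket [2.333843, 4.320000]
step 3: c = 2.503124, f(c) = -2.816349 < 0 → new bracket [2.503124, 4.320000]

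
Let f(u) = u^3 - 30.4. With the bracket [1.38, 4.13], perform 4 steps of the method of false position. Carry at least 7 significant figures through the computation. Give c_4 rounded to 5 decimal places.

False-position update: c = (a·f(b) − b·f(a))/(f(b) − f(a)); replace the endpoint whose sign matches f(c).
f(1.380000) = -27.771928, f(4.130000) = 40.044997
step 1: c = 2.506161, f(c) = -14.659189 < 0 → new bracket [2.506161, 4.130000]
step 2: c = 2.941305, f(c) = -4.953971 < 0 → new bracket [2.941305, 4.130000]
step 3: c = 3.072169, f(c) = -1.404185 < 0 → new bracket [3.072169, 4.130000]
step 4: c = 3.108005, f(c) = -0.377606 < 0 → new bracket [3.108005, 4.130000]

3.10801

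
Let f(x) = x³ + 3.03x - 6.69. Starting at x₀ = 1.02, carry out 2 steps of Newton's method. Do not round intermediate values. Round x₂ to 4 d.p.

Newton update: x ← x − f(x)/f'(x).
f'(x) = 3x² + 3.03
x_0 = 1.020000: f = -2.538192, f' = 6.151200 → x_1 = 1.020000 - (-2.538192)/(6.151200) = 1.432634
x_1 = 1.432634: f = 0.591273, f' = 9.187317 → x_2 = 1.432634 - (0.591273)/(9.187317) = 1.368276

1.3683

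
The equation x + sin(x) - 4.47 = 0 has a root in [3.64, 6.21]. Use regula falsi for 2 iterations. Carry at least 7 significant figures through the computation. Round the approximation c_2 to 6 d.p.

False-position update: c = (a·f(b) − b·f(a))/(f(b) − f(a)); replace the endpoint whose sign matches f(c).
f(3.640000) = -1.308027, f(6.210000) = 1.666880
step 1: c = 4.769995, f(c) = -0.698346 < 0 → new bracket [4.769995, 6.210000]
step 2: c = 5.195164, f(c) = -0.160545 < 0 → new bracket [5.195164, 6.210000]

5.195164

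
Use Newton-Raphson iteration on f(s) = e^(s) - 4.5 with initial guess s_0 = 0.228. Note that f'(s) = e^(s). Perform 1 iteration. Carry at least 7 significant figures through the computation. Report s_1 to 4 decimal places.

Newton update: s ← s − f(s)/f'(s).
s_0 = 0.228000: f = -3.243915, f' = 1.256085 → s_1 = 0.228000 - (-3.243915)/(1.256085) = 2.810559

2.8106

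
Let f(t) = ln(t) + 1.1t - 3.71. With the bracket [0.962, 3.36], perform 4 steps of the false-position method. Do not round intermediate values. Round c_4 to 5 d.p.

f(0.962000) = -2.690541, f(3.360000) = 1.197941
step 1: c = 2.621238, f(c) = 0.137009 > 0 → new bracket [0.962000, 2.621238]
step 2: c = 2.540840, f(c) = 0.017419 > 0 → new bracket [0.962000, 2.540840]
step 3: c = 2.530684, f(c) = 0.002242 > 0 → new bracket [0.962000, 2.530684]
step 4: c = 2.529378, f(c) = 0.000289 > 0 → new bracket [0.962000, 2.529378]

2.52938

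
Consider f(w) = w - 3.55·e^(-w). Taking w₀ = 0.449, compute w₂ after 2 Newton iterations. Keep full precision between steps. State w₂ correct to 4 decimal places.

1.1331

Newton update: w ← w − f(w)/f'(w).
f'(w) = 1 + 3.55·e^(-w)
w_0 = 0.449000: f = -1.816845, f' = 3.265845 → w_1 = 0.449000 - (-1.816845)/(3.265845) = 1.005317
w_1 = 1.005317: f = -0.293730, f' = 2.299047 → w_2 = 1.005317 - (-0.293730)/(2.299047) = 1.133078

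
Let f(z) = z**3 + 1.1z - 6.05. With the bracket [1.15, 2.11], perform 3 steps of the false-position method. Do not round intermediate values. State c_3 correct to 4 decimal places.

f(1.150000) = -3.264125, f(2.110000) = 5.664931
step 1: c = 1.500940, f(c) = -1.017620 < 0 → new bracket [1.500940, 2.110000]
step 2: c = 1.593687, f(c) = -0.249233 < 0 → new bracket [1.593687, 2.110000]
step 3: c = 1.615446, f(c) = -0.057237 < 0 → new bracket [1.615446, 2.110000]

1.6154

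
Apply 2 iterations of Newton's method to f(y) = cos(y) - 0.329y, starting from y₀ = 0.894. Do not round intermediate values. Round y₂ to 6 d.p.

1.174232

Newton update: y ← y − f(y)/f'(y).
f'(y) = -sin(y) - 0.329
y_0 = 0.894000: f = 0.332173, f' = -1.108583 → y_1 = 0.894000 - (0.332173)/(-1.108583) = 1.193637
y_1 = 1.193637: f = -0.024426, f' = -1.258715 → y_2 = 1.193637 - (-0.024426)/(-1.258715) = 1.174232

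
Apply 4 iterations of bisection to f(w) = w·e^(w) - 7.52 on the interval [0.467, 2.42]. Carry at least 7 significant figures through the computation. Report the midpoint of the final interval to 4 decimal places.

1.6266

f(0.467000) = -6.775041, f(2.420000) = 19.694980 (opposite signs)
step 1: m = 1.443500, f(m) = -1.406064 < 0 → root in [1.443500, 2.420000]
step 2: m = 1.931750, f(m) = 5.812122 > 0 → root in [1.443500, 1.931750]
step 3: m = 1.687625, f(m) = 1.604355 > 0 → root in [1.443500, 1.687625]
step 4: m = 1.565562, f(m) = -0.028211 < 0 → root in [1.565562, 1.687625]
Midpoint of [1.565562, 1.687625] = 1.626594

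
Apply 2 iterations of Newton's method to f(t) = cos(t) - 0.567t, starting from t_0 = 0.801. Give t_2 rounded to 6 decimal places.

0.980988

f'(t) = -sin(t) - 0.567
t_0 = 0.801000: f = 0.241822, f' = -1.285052 → t_1 = 0.801000 - (0.241822)/(-1.285052) = 0.989181
t_1 = 0.989181: f = -0.011491, f' = -1.402576 → t_2 = 0.989181 - (-0.011491)/(-1.402576) = 0.980988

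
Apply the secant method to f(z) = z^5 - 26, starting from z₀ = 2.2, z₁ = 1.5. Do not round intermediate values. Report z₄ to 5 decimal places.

1.90871

Secant update: z_(k+1) = z_k − f(z_k)·(z_k − z_(k-1))/(f(z_k) − f(z_(k-1))).
f(z_0) = 25.536320, f(z_1) = -18.406250
z_2 = 1.500000 - (-18.406250)·(1.500000 - 2.200000)/(-18.406250 - (25.536320)) = 1.793209; f(z_2) = -7.458065
z_3 = 1.793209 - (-7.458065)·(1.793209 - 1.500000)/(-7.458065 - (-18.406250)) = 1.992948; f(z_3) = 5.439804
z_4 = 1.992948 - (5.439804)·(1.992948 - 1.793209)/(5.439804 - (-7.458065)) = 1.908706; f(z_4) = -0.666482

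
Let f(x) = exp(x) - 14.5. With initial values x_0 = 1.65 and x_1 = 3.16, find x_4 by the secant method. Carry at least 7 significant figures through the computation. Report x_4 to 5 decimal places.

2.68240

f(x_0) = -9.293020, f(x_1) = 9.070596
x_2 = 3.160000 - (9.070596)·(3.160000 - 1.650000)/(9.070596 - (-9.293020)) = 2.414145; f(x_2) = -3.319796
x_3 = 2.414145 - (-3.319796)·(2.414145 - 3.160000)/(-3.319796 - (9.070596)) = 2.613984; f(x_3) = -0.846662
x_4 = 2.613984 - (-0.846662)·(2.613984 - 2.414145)/(-0.846662 - (-3.319796)) = 2.682398; f(x_4) = 0.120107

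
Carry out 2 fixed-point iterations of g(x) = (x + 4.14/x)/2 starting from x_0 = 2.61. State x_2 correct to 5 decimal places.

2.03566

x_1 = g(2.610000) = 2.098103
x_2 = g(2.098103) = 2.035657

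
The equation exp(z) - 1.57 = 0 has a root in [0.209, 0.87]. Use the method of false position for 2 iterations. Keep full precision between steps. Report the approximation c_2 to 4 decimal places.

0.4415

f(0.209000) = -0.337555, f(0.870000) = 0.816911
step 1: c = 0.402270, f(c) = -0.074785 < 0 → new bracket [0.402270, 0.870000]
step 2: c = 0.441498, f(c) = -0.014965 < 0 → new bracket [0.441498, 0.870000]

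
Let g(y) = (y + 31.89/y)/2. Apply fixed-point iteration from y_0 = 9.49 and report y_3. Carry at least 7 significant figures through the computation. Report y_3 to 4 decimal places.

5.6473

y_1 = g(9.490000) = 6.425190
y_2 = g(6.425190) = 5.694234
y_3 = g(5.694234) = 5.647318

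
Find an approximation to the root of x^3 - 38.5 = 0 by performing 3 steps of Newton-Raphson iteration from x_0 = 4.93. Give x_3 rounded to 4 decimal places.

f'(x) = 3x^2
x_0 = 4.930000: f = 81.323157, f' = 72.914700 → x_1 = 4.930000 - (81.323157)/(72.914700) = 3.814681
x_1 = 3.814681: f = 17.010437, f' = 43.655371 → x_2 = 3.814681 - (17.010437)/(43.655371) = 3.425028
x_2 = 3.425028: f = 1.678380, f' = 35.192453 → x_3 = 3.425028 - (1.678380)/(35.192453) = 3.377337

3.3773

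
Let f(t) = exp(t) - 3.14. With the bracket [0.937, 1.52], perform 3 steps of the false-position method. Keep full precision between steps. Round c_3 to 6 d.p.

1.143049

f(0.937000) = -0.587687, f(1.520000) = 1.432225
step 1: c = 1.106622, f(c) = -0.115874 < 0 → new bracket [1.106622, 1.520000]
step 2: c = 1.137563, f(c) = -0.020842 < 0 → new bracket [1.137563, 1.520000]
step 3: c = 1.143049, f(c) = -0.003685 < 0 → new bracket [1.143049, 1.520000]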